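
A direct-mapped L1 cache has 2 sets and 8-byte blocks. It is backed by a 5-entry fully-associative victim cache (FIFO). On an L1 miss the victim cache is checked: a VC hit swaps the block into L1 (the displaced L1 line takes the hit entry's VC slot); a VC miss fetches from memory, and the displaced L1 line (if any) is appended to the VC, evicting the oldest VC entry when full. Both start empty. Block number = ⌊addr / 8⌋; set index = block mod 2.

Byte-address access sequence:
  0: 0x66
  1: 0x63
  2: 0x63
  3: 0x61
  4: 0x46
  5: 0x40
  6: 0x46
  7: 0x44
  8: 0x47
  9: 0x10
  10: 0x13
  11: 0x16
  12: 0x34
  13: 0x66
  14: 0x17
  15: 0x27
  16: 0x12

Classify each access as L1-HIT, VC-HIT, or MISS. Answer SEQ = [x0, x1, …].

SEQ = [MISS, L1-HIT, L1-HIT, L1-HIT, MISS, L1-HIT, L1-HIT, L1-HIT, L1-HIT, MISS, L1-HIT, L1-HIT, MISS, VC-HIT, VC-HIT, MISS, VC-HIT]

0: 0x66 (blk 12, set 0) → MISS  vc=[]
1: 0x63 (blk 12, set 0) → L1-HIT  vc=[]
2: 0x63 (blk 12, set 0) → L1-HIT  vc=[]
3: 0x61 (blk 12, set 0) → L1-HIT  vc=[]
4: 0x46 (blk 8, set 0) → MISS  vc=[12]
5: 0x40 (blk 8, set 0) → L1-HIT  vc=[12]
6: 0x46 (blk 8, set 0) → L1-HIT  vc=[12]
7: 0x44 (blk 8, set 0) → L1-HIT  vc=[12]
8: 0x47 (blk 8, set 0) → L1-HIT  vc=[12]
9: 0x10 (blk 2, set 0) → MISS  vc=[12, 8]
10: 0x13 (blk 2, set 0) → L1-HIT  vc=[12, 8]
11: 0x16 (blk 2, set 0) → L1-HIT  vc=[12, 8]
12: 0x34 (blk 6, set 0) → MISS  vc=[12, 8, 2]
13: 0x66 (blk 12, set 0) → VC-HIT  vc=[6, 8, 2]
14: 0x17 (blk 2, set 0) → VC-HIT  vc=[6, 8, 12]
15: 0x27 (blk 4, set 0) → MISS  vc=[6, 8, 12, 2]
16: 0x12 (blk 2, set 0) → VC-HIT  vc=[6, 8, 12, 4]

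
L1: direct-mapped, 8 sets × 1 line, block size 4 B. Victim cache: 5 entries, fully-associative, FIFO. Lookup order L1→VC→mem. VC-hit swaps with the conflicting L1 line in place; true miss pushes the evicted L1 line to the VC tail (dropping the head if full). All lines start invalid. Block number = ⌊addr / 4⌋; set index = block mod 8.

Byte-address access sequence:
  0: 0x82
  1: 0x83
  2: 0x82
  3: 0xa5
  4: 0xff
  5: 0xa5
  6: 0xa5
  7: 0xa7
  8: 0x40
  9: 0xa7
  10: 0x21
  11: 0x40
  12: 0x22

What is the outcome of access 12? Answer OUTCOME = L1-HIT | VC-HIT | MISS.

  [0] addr=0x82 blk=32 s=0: MISS | VC []
  [1] addr=0x83 blk=32 s=0: L1-HIT | VC []
  [2] addr=0x82 blk=32 s=0: L1-HIT | VC []
  [3] addr=0xa5 blk=41 s=1: MISS | VC []
  [4] addr=0xff blk=63 s=7: MISS | VC []
  [5] addr=0xa5 blk=41 s=1: L1-HIT | VC []
  [6] addr=0xa5 blk=41 s=1: L1-HIT | VC []
  [7] addr=0xa7 blk=41 s=1: L1-HIT | VC []
  [8] addr=0x40 blk=16 s=0: MISS | VC [32]
  [9] addr=0xa7 blk=41 s=1: L1-HIT | VC [32]
  [10] addr=0x21 blk=8 s=0: MISS | VC [32, 16]
  [11] addr=0x40 blk=16 s=0: VC-HIT | VC [32, 8]
  [12] addr=0x22 blk=8 s=0: VC-HIT | VC [32, 16]

OUTCOME = VC-HIT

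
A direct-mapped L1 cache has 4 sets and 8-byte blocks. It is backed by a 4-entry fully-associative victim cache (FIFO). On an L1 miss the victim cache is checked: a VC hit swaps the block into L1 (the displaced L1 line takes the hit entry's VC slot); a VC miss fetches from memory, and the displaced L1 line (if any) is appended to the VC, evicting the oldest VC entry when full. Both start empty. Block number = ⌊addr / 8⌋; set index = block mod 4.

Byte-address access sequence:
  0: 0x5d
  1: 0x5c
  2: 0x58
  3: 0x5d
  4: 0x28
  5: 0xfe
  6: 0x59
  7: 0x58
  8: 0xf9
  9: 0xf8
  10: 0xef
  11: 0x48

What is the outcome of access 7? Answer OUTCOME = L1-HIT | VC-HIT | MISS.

0: 0x5d (blk 11, set 3) → MISS  vc=[]
1: 0x5c (blk 11, set 3) → L1-HIT  vc=[]
2: 0x58 (blk 11, set 3) → L1-HIT  vc=[]
3: 0x5d (blk 11, set 3) → L1-HIT  vc=[]
4: 0x28 (blk 5, set 1) → MISS  vc=[]
5: 0xfe (blk 31, set 3) → MISS  vc=[11]
6: 0x59 (blk 11, set 3) → VC-HIT  vc=[31]
7: 0x58 (blk 11, set 3) → L1-HIT  vc=[31]
8: 0xf9 (blk 31, set 3) → VC-HIT  vc=[11]
9: 0xf8 (blk 31, set 3) → L1-HIT  vc=[11]
10: 0xef (blk 29, set 1) → MISS  vc=[11, 5]
11: 0x48 (blk 9, set 1) → MISS  vc=[11, 5, 29]

OUTCOME = L1-HIT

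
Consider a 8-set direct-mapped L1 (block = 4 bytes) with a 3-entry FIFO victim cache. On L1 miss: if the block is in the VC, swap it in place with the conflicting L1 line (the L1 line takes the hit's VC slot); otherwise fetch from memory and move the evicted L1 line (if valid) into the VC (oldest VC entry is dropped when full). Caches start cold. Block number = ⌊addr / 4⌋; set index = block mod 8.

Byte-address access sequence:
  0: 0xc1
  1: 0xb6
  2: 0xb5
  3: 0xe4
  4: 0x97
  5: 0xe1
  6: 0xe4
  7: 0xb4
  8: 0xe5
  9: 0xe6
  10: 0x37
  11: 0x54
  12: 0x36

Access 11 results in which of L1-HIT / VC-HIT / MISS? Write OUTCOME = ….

OUTCOME = MISS

  [0] addr=0xc1 blk=48 s=0: MISS | VC []
  [1] addr=0xb6 blk=45 s=5: MISS | VC []
  [2] addr=0xb5 blk=45 s=5: L1-HIT | VC []
  [3] addr=0xe4 blk=57 s=1: MISS | VC []
  [4] addr=0x97 blk=37 s=5: MISS | VC [45]
  [5] addr=0xe1 blk=56 s=0: MISS | VC [45, 48]
  [6] addr=0xe4 blk=57 s=1: L1-HIT | VC [45, 48]
  [7] addr=0xb4 blk=45 s=5: VC-HIT | VC [37, 48]
  [8] addr=0xe5 blk=57 s=1: L1-HIT | VC [37, 48]
  [9] addr=0xe6 blk=57 s=1: L1-HIT | VC [37, 48]
  [10] addr=0x37 blk=13 s=5: MISS | VC [37, 48, 45]
  [11] addr=0x54 blk=21 s=5: MISS | VC [48, 45, 13]
  [12] addr=0x36 blk=13 s=5: VC-HIT | VC [48, 45, 21]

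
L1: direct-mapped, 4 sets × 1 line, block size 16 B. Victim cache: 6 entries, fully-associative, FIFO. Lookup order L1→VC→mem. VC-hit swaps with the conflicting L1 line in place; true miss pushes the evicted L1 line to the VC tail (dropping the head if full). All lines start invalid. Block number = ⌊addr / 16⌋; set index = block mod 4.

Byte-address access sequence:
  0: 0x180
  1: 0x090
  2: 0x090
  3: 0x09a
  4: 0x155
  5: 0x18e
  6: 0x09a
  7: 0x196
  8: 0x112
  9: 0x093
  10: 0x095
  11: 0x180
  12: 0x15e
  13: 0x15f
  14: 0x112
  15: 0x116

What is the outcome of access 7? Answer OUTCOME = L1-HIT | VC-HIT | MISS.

#0 0x180→b24/s0 MISS; vc=[]
#1 0x90→b9/s1 MISS; vc=[]
#2 0x90→b9/s1 L1-HIT; vc=[]
#3 0x9a→b9/s1 L1-HIT; vc=[]
#4 0x155→b21/s1 MISS; vc=[9]
#5 0x18e→b24/s0 L1-HIT; vc=[9]
#6 0x9a→b9/s1 VC-HIT; vc=[21]
#7 0x196→b25/s1 MISS; vc=[21,9]
#8 0x112→b17/s1 MISS; vc=[21,9,25]
#9 0x93→b9/s1 VC-HIT; vc=[21,17,25]
#10 0x95→b9/s1 L1-HIT; vc=[21,17,25]
#11 0x180→b24/s0 L1-HIT; vc=[21,17,25]
#12 0x15e→b21/s1 VC-HIT; vc=[9,17,25]
#13 0x15f→b21/s1 L1-HIT; vc=[9,17,25]
#14 0x112→b17/s1 VC-HIT; vc=[9,21,25]
#15 0x116→b17/s1 L1-HIT; vc=[9,21,25]

OUTCOME = MISS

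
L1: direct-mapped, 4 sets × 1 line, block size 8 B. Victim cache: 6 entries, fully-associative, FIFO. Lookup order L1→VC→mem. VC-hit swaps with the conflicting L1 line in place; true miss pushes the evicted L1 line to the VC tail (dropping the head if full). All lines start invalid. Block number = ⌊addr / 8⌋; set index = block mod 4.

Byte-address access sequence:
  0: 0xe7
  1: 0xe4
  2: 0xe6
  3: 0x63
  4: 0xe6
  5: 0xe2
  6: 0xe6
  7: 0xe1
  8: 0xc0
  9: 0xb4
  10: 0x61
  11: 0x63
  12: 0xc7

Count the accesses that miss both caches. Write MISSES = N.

MISSES = 4

#0 0xe7→b28/s0 MISS; vc=[]
#1 0xe4→b28/s0 L1-HIT; vc=[]
#2 0xe6→b28/s0 L1-HIT; vc=[]
#3 0x63→b12/s0 MISS; vc=[28]
#4 0xe6→b28/s0 VC-HIT; vc=[12]
#5 0xe2→b28/s0 L1-HIT; vc=[12]
#6 0xe6→b28/s0 L1-HIT; vc=[12]
#7 0xe1→b28/s0 L1-HIT; vc=[12]
#8 0xc0→b24/s0 MISS; vc=[12,28]
#9 0xb4→b22/s2 MISS; vc=[12,28]
#10 0x61→b12/s0 VC-HIT; vc=[24,28]
#11 0x63→b12/s0 L1-HIT; vc=[24,28]
#12 0xc7→b24/s0 VC-HIT; vc=[12,28]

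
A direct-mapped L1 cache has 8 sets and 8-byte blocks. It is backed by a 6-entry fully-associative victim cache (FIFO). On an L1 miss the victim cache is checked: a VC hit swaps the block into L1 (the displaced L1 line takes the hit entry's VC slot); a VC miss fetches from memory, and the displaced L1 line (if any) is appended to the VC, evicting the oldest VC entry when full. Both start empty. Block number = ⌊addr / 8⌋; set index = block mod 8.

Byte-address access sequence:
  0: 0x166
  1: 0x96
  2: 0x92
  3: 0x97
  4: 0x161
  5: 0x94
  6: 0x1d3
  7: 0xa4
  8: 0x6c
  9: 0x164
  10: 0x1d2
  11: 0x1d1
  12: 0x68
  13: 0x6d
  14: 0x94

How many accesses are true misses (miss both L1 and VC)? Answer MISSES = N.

MISSES = 5

#0 0x166→b44/s4 MISS; vc=[]
#1 0x96→b18/s2 MISS; vc=[]
#2 0x92→b18/s2 L1-HIT; vc=[]
#3 0x97→b18/s2 L1-HIT; vc=[]
#4 0x161→b44/s4 L1-HIT; vc=[]
#5 0x94→b18/s2 L1-HIT; vc=[]
#6 0x1d3→b58/s2 MISS; vc=[18]
#7 0xa4→b20/s4 MISS; vc=[18,44]
#8 0x6c→b13/s5 MISS; vc=[18,44]
#9 0x164→b44/s4 VC-HIT; vc=[18,20]
#10 0x1d2→b58/s2 L1-HIT; vc=[18,20]
#11 0x1d1→b58/s2 L1-HIT; vc=[18,20]
#12 0x68→b13/s5 L1-HIT; vc=[18,20]
#13 0x6d→b13/s5 L1-HIT; vc=[18,20]
#14 0x94→b18/s2 VC-HIT; vc=[58,20]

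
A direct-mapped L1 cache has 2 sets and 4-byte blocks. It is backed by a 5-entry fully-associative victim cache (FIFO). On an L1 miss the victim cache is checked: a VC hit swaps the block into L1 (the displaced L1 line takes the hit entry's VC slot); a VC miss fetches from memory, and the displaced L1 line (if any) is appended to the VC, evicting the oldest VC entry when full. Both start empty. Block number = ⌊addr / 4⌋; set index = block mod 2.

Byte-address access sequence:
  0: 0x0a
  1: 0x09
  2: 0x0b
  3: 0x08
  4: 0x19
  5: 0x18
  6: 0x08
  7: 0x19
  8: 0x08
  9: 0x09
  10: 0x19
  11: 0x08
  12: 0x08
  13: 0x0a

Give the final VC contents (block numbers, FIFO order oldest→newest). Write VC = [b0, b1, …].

#0 0xa→b2/s0 MISS; vc=[]
#1 0x9→b2/s0 L1-HIT; vc=[]
#2 0xb→b2/s0 L1-HIT; vc=[]
#3 0x8→b2/s0 L1-HIT; vc=[]
#4 0x19→b6/s0 MISS; vc=[2]
#5 0x18→b6/s0 L1-HIT; vc=[2]
#6 0x8→b2/s0 VC-HIT; vc=[6]
#7 0x19→b6/s0 VC-HIT; vc=[2]
#8 0x8→b2/s0 VC-HIT; vc=[6]
#9 0x9→b2/s0 L1-HIT; vc=[6]
#10 0x19→b6/s0 VC-HIT; vc=[2]
#11 0x8→b2/s0 VC-HIT; vc=[6]
#12 0x8→b2/s0 L1-HIT; vc=[6]
#13 0xa→b2/s0 L1-HIT; vc=[6]

VC = [6]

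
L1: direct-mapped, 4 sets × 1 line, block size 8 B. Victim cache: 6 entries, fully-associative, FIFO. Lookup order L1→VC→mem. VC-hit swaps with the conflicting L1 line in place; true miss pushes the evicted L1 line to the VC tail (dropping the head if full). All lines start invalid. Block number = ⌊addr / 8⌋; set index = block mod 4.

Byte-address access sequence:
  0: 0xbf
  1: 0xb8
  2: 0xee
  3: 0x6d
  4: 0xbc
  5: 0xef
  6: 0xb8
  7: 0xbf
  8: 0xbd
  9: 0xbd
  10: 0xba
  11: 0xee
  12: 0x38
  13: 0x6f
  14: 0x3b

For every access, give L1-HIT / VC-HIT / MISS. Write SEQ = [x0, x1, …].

SEQ = [MISS, L1-HIT, MISS, MISS, L1-HIT, VC-HIT, L1-HIT, L1-HIT, L1-HIT, L1-HIT, L1-HIT, L1-HIT, MISS, VC-HIT, L1-HIT]

  [0] addr=0xbf blk=23 s=3: MISS | VC []
  [1] addr=0xb8 blk=23 s=3: L1-HIT | VC []
  [2] addr=0xee blk=29 s=1: MISS | VC []
  [3] addr=0x6d blk=13 s=1: MISS | VC [29]
  [4] addr=0xbc blk=23 s=3: L1-HIT | VC [29]
  [5] addr=0xef blk=29 s=1: VC-HIT | VC [13]
  [6] addr=0xb8 blk=23 s=3: L1-HIT | VC [13]
  [7] addr=0xbf blk=23 s=3: L1-HIT | VC [13]
  [8] addr=0xbd blk=23 s=3: L1-HIT | VC [13]
  [9] addr=0xbd blk=23 s=3: L1-HIT | VC [13]
  [10] addr=0xba blk=23 s=3: L1-HIT | VC [13]
  [11] addr=0xee blk=29 s=1: L1-HIT | VC [13]
  [12] addr=0x38 blk=7 s=3: MISS | VC [13, 23]
  [13] addr=0x6f blk=13 s=1: VC-HIT | VC [29, 23]
  [14] addr=0x3b blk=7 s=3: L1-HIT | VC [29, 23]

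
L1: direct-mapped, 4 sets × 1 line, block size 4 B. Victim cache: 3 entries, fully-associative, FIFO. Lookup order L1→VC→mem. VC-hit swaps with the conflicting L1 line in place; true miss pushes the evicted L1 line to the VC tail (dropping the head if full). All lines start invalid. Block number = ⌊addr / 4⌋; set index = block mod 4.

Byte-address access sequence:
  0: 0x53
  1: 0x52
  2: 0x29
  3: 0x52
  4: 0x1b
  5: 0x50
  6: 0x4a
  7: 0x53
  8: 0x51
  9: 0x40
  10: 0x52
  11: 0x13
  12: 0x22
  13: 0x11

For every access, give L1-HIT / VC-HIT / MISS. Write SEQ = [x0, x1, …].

  [0] addr=0x53 blk=20 s=0: MISS | VC []
  [1] addr=0x52 blk=20 s=0: L1-HIT | VC []
  [2] addr=0x29 blk=10 s=2: MISS | VC []
  [3] addr=0x52 blk=20 s=0: L1-HIT | VC []
  [4] addr=0x1b blk=6 s=2: MISS | VC [10]
  [5] addr=0x50 blk=20 s=0: L1-HIT | VC [10]
  [6] addr=0x4a blk=18 s=2: MISS | VC [10, 6]
  [7] addr=0x53 blk=20 s=0: L1-HIT | VC [10, 6]
  [8] addr=0x51 blk=20 s=0: L1-HIT | VC [10, 6]
  [9] addr=0x40 blk=16 s=0: MISS | VC [10, 6, 20]
  [10] addr=0x52 blk=20 s=0: VC-HIT | VC [10, 6, 16]
  [11] addr=0x13 blk=4 s=0: MISS | VC [6, 16, 20]
  [12] addr=0x22 blk=8 s=0: MISS | VC [16, 20, 4]
  [13] addr=0x11 blk=4 s=0: VC-HIT | VC [16, 20, 8]

SEQ = [MISS, L1-HIT, MISS, L1-HIT, MISS, L1-HIT, MISS, L1-HIT, L1-HIT, MISS, VC-HIT, MISS, MISS, VC-HIT]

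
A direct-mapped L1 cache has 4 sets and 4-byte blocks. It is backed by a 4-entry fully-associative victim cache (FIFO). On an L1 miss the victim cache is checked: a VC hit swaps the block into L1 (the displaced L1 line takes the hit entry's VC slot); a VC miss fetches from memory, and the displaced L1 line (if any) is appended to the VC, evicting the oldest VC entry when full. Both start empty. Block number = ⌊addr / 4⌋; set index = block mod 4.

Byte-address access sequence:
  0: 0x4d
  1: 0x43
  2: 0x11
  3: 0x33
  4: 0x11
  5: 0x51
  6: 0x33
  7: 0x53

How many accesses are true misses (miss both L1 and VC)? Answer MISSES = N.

MISSES = 5

0: 0x4d (blk 19, set 3) → MISS  vc=[]
1: 0x43 (blk 16, set 0) → MISS  vc=[]
2: 0x11 (blk 4, set 0) → MISS  vc=[16]
3: 0x33 (blk 12, set 0) → MISS  vc=[16, 4]
4: 0x11 (blk 4, set 0) → VC-HIT  vc=[16, 12]
5: 0x51 (blk 20, set 0) → MISS  vc=[16, 12, 4]
6: 0x33 (blk 12, set 0) → VC-HIT  vc=[16, 20, 4]
7: 0x53 (blk 20, set 0) → VC-HIT  vc=[16, 12, 4]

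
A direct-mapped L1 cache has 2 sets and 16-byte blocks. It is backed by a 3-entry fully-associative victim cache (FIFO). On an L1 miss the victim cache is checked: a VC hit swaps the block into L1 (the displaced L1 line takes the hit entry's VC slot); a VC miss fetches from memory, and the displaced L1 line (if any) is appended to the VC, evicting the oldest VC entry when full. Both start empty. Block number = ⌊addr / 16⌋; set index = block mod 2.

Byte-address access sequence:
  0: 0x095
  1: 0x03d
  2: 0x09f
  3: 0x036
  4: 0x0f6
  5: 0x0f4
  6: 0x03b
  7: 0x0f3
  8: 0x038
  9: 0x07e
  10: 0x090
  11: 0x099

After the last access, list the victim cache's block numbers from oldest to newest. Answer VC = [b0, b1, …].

#0 0x95→b9/s1 MISS; vc=[]
#1 0x3d→b3/s1 MISS; vc=[9]
#2 0x9f→b9/s1 VC-HIT; vc=[3]
#3 0x36→b3/s1 VC-HIT; vc=[9]
#4 0xf6→b15/s1 MISS; vc=[9,3]
#5 0xf4→b15/s1 L1-HIT; vc=[9,3]
#6 0x3b→b3/s1 VC-HIT; vc=[9,15]
#7 0xf3→b15/s1 VC-HIT; vc=[9,3]
#8 0x38→b3/s1 VC-HIT; vc=[9,15]
#9 0x7e→b7/s1 MISS; vc=[9,15,3]
#10 0x90→b9/s1 VC-HIT; vc=[7,15,3]
#11 0x99→b9/s1 L1-HIT; vc=[7,15,3]

VC = [7, 15, 3]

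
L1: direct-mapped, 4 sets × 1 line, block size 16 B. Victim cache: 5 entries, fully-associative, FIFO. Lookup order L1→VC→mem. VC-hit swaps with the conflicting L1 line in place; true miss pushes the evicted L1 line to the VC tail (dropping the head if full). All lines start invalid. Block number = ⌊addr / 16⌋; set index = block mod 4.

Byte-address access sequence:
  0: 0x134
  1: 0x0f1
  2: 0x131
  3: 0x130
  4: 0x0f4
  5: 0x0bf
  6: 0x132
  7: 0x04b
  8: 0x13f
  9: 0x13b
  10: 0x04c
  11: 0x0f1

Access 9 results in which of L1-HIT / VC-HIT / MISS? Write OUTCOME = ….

0: 0x134 (blk 19, set 3) → MISS  vc=[]
1: 0xf1 (blk 15, set 3) → MISS  vc=[19]
2: 0x131 (blk 19, set 3) → VC-HIT  vc=[15]
3: 0x130 (blk 19, set 3) → L1-HIT  vc=[15]
4: 0xf4 (blk 15, set 3) → VC-HIT  vc=[19]
5: 0xbf (blk 11, set 3) → MISS  vc=[19, 15]
6: 0x132 (blk 19, set 3) → VC-HIT  vc=[11, 15]
7: 0x4b (blk 4, set 0) → MISS  vc=[11, 15]
8: 0x13f (blk 19, set 3) → L1-HIT  vc=[11, 15]
9: 0x13b (blk 19, set 3) → L1-HIT  vc=[11, 15]
10: 0x4c (blk 4, set 0) → L1-HIT  vc=[11, 15]
11: 0xf1 (blk 15, set 3) → VC-HIT  vc=[11, 19]

OUTCOME = L1-HIT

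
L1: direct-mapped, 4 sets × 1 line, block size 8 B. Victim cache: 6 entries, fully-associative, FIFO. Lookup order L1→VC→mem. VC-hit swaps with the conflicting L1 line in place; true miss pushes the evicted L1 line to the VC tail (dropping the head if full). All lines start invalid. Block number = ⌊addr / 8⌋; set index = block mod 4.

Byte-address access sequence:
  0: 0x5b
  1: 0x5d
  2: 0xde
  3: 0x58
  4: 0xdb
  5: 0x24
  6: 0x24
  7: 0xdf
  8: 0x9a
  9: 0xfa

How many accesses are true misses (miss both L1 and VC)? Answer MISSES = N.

#0 0x5b→b11/s3 MISS; vc=[]
#1 0x5d→b11/s3 L1-HIT; vc=[]
#2 0xde→b27/s3 MISS; vc=[11]
#3 0x58→b11/s3 VC-HIT; vc=[27]
#4 0xdb→b27/s3 VC-HIT; vc=[11]
#5 0x24→b4/s0 MISS; vc=[11]
#6 0x24→b4/s0 L1-HIT; vc=[11]
#7 0xdf→b27/s3 L1-HIT; vc=[11]
#8 0x9a→b19/s3 MISS; vc=[11,27]
#9 0xfa→b31/s3 MISS; vc=[11,27,19]

MISSES = 5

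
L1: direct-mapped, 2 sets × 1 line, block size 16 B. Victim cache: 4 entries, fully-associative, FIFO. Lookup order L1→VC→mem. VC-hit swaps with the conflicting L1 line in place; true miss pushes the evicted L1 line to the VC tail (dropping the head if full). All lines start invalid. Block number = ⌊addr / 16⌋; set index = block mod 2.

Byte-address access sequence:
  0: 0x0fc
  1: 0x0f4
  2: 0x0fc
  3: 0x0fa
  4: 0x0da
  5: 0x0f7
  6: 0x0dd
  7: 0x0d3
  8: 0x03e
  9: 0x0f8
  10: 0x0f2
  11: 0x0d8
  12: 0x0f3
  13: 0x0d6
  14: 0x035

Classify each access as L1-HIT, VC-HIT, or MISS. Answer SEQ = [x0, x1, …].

SEQ = [MISS, L1-HIT, L1-HIT, L1-HIT, MISS, VC-HIT, VC-HIT, L1-HIT, MISS, VC-HIT, L1-HIT, VC-HIT, VC-HIT, VC-HIT, VC-HIT]

0: 0xfc (blk 15, set 1) → MISS  vc=[]
1: 0xf4 (blk 15, set 1) → L1-HIT  vc=[]
2: 0xfc (blk 15, set 1) → L1-HIT  vc=[]
3: 0xfa (blk 15, set 1) → L1-HIT  vc=[]
4: 0xda (blk 13, set 1) → MISS  vc=[15]
5: 0xf7 (blk 15, set 1) → VC-HIT  vc=[13]
6: 0xdd (blk 13, set 1) → VC-HIT  vc=[15]
7: 0xd3 (blk 13, set 1) → L1-HIT  vc=[15]
8: 0x3e (blk 3, set 1) → MISS  vc=[15, 13]
9: 0xf8 (blk 15, set 1) → VC-HIT  vc=[3, 13]
10: 0xf2 (blk 15, set 1) → L1-HIT  vc=[3, 13]
11: 0xd8 (blk 13, set 1) → VC-HIT  vc=[3, 15]
12: 0xf3 (blk 15, set 1) → VC-HIT  vc=[3, 13]
13: 0xd6 (blk 13, set 1) → VC-HIT  vc=[3, 15]
14: 0x35 (blk 3, set 1) → VC-HIT  vc=[13, 15]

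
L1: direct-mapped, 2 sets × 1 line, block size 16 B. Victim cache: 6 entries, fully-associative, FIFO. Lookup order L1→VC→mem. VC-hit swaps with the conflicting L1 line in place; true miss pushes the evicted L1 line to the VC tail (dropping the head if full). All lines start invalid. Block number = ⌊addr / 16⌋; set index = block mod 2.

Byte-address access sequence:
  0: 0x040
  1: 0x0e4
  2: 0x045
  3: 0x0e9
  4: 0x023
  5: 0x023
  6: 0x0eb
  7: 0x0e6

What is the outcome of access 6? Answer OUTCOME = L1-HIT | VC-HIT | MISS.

  [0] addr=0x40 blk=4 s=0: MISS | VC []
  [1] addr=0xe4 blk=14 s=0: MISS | VC [4]
  [2] addr=0x45 blk=4 s=0: VC-HIT | VC [14]
  [3] addr=0xe9 blk=14 s=0: VC-HIT | VC [4]
  [4] addr=0x23 blk=2 s=0: MISS | VC [4, 14]
  [5] addr=0x23 blk=2 s=0: L1-HIT | VC [4, 14]
  [6] addr=0xeb blk=14 s=0: VC-HIT | VC [4, 2]
  [7] addr=0xe6 blk=14 s=0: L1-HIT | VC [4, 2]

OUTCOME = VC-HIT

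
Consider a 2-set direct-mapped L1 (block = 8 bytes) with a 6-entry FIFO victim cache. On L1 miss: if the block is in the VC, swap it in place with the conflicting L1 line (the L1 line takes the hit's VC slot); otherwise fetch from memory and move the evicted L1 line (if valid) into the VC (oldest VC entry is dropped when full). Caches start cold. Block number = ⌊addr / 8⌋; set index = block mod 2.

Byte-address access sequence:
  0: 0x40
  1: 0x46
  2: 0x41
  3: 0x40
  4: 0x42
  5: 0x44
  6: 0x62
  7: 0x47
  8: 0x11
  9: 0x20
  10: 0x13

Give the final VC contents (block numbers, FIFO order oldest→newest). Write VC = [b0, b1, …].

VC = [12, 8, 4]

#0 0x40→b8/s0 MISS; vc=[]
#1 0x46→b8/s0 L1-HIT; vc=[]
#2 0x41→b8/s0 L1-HIT; vc=[]
#3 0x40→b8/s0 L1-HIT; vc=[]
#4 0x42→b8/s0 L1-HIT; vc=[]
#5 0x44→b8/s0 L1-HIT; vc=[]
#6 0x62→b12/s0 MISS; vc=[8]
#7 0x47→b8/s0 VC-HIT; vc=[12]
#8 0x11→b2/s0 MISS; vc=[12,8]
#9 0x20→b4/s0 MISS; vc=[12,8,2]
#10 0x13→b2/s0 VC-HIT; vc=[12,8,4]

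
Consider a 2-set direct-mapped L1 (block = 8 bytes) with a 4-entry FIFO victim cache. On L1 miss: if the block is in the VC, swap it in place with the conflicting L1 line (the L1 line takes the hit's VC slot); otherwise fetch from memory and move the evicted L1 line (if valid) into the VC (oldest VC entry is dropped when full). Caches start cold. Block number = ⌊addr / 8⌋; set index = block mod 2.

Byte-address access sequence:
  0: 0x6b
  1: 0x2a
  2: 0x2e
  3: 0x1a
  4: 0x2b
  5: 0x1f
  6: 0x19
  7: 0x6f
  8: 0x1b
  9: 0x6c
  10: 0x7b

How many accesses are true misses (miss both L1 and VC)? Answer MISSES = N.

MISSES = 4

  [0] addr=0x6b blk=13 s=1: MISS | VC []
  [1] addr=0x2a blk=5 s=1: MISS | VC [13]
  [2] addr=0x2e blk=5 s=1: L1-HIT | VC [13]
  [3] addr=0x1a blk=3 s=1: MISS | VC [13, 5]
  [4] addr=0x2b blk=5 s=1: VC-HIT | VC [13, 3]
  [5] addr=0x1f blk=3 s=1: VC-HIT | VC [13, 5]
  [6] addr=0x19 blk=3 s=1: L1-HIT | VC [13, 5]
  [7] addr=0x6f blk=13 s=1: VC-HIT | VC [3, 5]
  [8] addr=0x1b blk=3 s=1: VC-HIT | VC [13, 5]
  [9] addr=0x6c blk=13 s=1: VC-HIT | VC [3, 5]
  [10] addr=0x7b blk=15 s=1: MISS | VC [3, 5, 13]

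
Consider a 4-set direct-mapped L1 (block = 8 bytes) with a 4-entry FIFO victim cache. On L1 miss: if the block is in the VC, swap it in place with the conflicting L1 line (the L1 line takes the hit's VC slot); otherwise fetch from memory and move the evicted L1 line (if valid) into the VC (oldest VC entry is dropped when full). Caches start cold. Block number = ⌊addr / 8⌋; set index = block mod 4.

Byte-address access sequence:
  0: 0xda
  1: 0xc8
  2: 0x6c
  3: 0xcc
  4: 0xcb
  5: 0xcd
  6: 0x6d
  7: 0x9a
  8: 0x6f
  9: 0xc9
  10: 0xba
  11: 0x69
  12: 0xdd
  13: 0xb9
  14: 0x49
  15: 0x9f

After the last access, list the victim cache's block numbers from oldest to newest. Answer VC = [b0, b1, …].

#0 0xda→b27/s3 MISS; vc=[]
#1 0xc8→b25/s1 MISS; vc=[]
#2 0x6c→b13/s1 MISS; vc=[25]
#3 0xcc→b25/s1 VC-HIT; vc=[13]
#4 0xcb→b25/s1 L1-HIT; vc=[13]
#5 0xcd→b25/s1 L1-HIT; vc=[13]
#6 0x6d→b13/s1 VC-HIT; vc=[25]
#7 0x9a→b19/s3 MISS; vc=[25,27]
#8 0x6f→b13/s1 L1-HIT; vc=[25,27]
#9 0xc9→b25/s1 VC-HIT; vc=[13,27]
#10 0xba→b23/s3 MISS; vc=[13,27,19]
#11 0x69→b13/s1 VC-HIT; vc=[25,27,19]
#12 0xdd→b27/s3 VC-HIT; vc=[25,23,19]
#13 0xb9→b23/s3 VC-HIT; vc=[25,27,19]
#14 0x49→b9/s1 MISS; vc=[25,27,19,13]
#15 0x9f→b19/s3 VC-HIT; vc=[25,27,23,13]

VC = [25, 27, 23, 13]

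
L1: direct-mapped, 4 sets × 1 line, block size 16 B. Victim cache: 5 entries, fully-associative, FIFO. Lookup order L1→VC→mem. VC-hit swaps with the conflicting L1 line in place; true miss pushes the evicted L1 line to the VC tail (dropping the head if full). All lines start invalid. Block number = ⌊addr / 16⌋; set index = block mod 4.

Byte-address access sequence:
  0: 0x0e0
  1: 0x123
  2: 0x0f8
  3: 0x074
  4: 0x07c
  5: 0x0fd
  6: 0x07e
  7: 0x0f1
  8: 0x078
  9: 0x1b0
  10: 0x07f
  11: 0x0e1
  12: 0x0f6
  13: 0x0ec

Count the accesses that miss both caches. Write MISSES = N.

MISSES = 5

  [0] addr=0xe0 blk=14 s=2: MISS | VC []
  [1] addr=0x123 blk=18 s=2: MISS | VC [14]
  [2] addr=0xf8 blk=15 s=3: MISS | VC [14]
  [3] addr=0x74 blk=7 s=3: MISS | VC [14, 15]
  [4] addr=0x7c blk=7 s=3: L1-HIT | VC [14, 15]
  [5] addr=0xfd blk=15 s=3: VC-HIT | VC [14, 7]
  [6] addr=0x7e blk=7 s=3: VC-HIT | VC [14, 15]
  [7] addr=0xf1 blk=15 s=3: VC-HIT | VC [14, 7]
  [8] addr=0x78 blk=7 s=3: VC-HIT | VC [14, 15]
  [9] addr=0x1b0 blk=27 s=3: MISS | VC [14, 15, 7]
  [10] addr=0x7f blk=7 s=3: VC-HIT | VC [14, 15, 27]
  [11] addr=0xe1 blk=14 s=2: VC-HIT | VC [18, 15, 27]
  [12] addr=0xf6 blk=15 s=3: VC-HIT | VC [18, 7, 27]
  [13] addr=0xec blk=14 s=2: L1-HIT | VC [18, 7, 27]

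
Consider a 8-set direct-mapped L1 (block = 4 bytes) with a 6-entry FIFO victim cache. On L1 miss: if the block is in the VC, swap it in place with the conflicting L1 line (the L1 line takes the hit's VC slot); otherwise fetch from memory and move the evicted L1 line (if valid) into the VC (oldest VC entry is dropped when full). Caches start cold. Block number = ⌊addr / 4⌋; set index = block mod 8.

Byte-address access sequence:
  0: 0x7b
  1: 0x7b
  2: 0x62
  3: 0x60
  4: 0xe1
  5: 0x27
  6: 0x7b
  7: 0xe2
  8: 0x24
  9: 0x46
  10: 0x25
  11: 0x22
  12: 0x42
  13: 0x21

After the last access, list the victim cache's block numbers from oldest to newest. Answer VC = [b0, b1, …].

VC = [24, 17, 56, 16]

#0 0x7b→b30/s6 MISS; vc=[]
#1 0x7b→b30/s6 L1-HIT; vc=[]
#2 0x62→b24/s0 MISS; vc=[]
#3 0x60→b24/s0 L1-HIT; vc=[]
#4 0xe1→b56/s0 MISS; vc=[24]
#5 0x27→b9/s1 MISS; vc=[24]
#6 0x7b→b30/s6 L1-HIT; vc=[24]
#7 0xe2→b56/s0 L1-HIT; vc=[24]
#8 0x24→b9/s1 L1-HIT; vc=[24]
#9 0x46→b17/s1 MISS; vc=[24,9]
#10 0x25→b9/s1 VC-HIT; vc=[24,17]
#11 0x22→b8/s0 MISS; vc=[24,17,56]
#12 0x42→b16/s0 MISS; vc=[24,17,56,8]
#13 0x21→b8/s0 VC-HIT; vc=[24,17,56,16]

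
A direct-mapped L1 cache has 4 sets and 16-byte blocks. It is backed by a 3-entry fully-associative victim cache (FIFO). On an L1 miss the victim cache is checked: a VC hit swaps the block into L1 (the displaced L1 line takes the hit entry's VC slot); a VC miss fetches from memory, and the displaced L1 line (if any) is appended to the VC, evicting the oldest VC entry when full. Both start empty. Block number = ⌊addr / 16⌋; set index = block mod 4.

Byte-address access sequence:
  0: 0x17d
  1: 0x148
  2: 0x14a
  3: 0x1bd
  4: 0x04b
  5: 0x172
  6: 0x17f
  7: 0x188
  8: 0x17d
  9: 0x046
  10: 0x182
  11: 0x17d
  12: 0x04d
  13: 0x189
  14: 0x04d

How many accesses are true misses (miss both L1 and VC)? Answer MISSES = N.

  [0] addr=0x17d blk=23 s=3: MISS | VC []
  [1] addr=0x148 blk=20 s=0: MISS | VC []
  [2] addr=0x14a blk=20 s=0: L1-HIT | VC []
  [3] addr=0x1bd blk=27 s=3: MISS | VC [23]
  [4] addr=0x4b blk=4 s=0: MISS | VC [23, 20]
  [5] addr=0x172 blk=23 s=3: VC-HIT | VC [27, 20]
  [6] addr=0x17f blk=23 s=3: L1-HIT | VC [27, 20]
  [7] addr=0x188 blk=24 s=0: MISS | VC [27, 20, 4]
  [8] addr=0x17d blk=23 s=3: L1-HIT | VC [27, 20, 4]
  [9] addr=0x46 blk=4 s=0: VC-HIT | VC [27, 20, 24]
  [10] addr=0x182 blk=24 s=0: VC-HIT | VC [27, 20, 4]
  [11] addr=0x17d blk=23 s=3: L1-HIT | VC [27, 20, 4]
  [12] addr=0x4d blk=4 s=0: VC-HIT | VC [27, 20, 24]
  [13] addr=0x189 blk=24 s=0: VC-HIT | VC [27, 20, 4]
  [14] addr=0x4d blk=4 s=0: VC-HIT | VC [27, 20, 24]

MISSES = 5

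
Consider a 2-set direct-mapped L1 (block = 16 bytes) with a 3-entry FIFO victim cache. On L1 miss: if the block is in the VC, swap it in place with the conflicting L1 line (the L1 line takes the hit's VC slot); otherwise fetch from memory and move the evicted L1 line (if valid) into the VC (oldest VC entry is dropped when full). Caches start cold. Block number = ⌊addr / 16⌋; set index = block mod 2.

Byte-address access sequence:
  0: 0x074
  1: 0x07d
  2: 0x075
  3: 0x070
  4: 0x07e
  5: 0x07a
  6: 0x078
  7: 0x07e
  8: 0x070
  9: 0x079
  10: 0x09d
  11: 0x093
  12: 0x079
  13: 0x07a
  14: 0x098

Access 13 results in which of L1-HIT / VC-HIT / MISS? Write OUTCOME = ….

0: 0x74 (blk 7, set 1) → MISS  vc=[]
1: 0x7d (blk 7, set 1) → L1-HIT  vc=[]
2: 0x75 (blk 7, set 1) → L1-HIT  vc=[]
3: 0x70 (blk 7, set 1) → L1-HIT  vc=[]
4: 0x7e (blk 7, set 1) → L1-HIT  vc=[]
5: 0x7a (blk 7, set 1) → L1-HIT  vc=[]
6: 0x78 (blk 7, set 1) → L1-HIT  vc=[]
7: 0x7e (blk 7, set 1) → L1-HIT  vc=[]
8: 0x70 (blk 7, set 1) → L1-HIT  vc=[]
9: 0x79 (blk 7, set 1) → L1-HIT  vc=[]
10: 0x9d (blk 9, set 1) → MISS  vc=[7]
11: 0x93 (blk 9, set 1) → L1-HIT  vc=[7]
12: 0x79 (blk 7, set 1) → VC-HIT  vc=[9]
13: 0x7a (blk 7, set 1) → L1-HIT  vc=[9]
14: 0x98 (blk 9, set 1) → VC-HIT  vc=[7]

OUTCOME = L1-HIT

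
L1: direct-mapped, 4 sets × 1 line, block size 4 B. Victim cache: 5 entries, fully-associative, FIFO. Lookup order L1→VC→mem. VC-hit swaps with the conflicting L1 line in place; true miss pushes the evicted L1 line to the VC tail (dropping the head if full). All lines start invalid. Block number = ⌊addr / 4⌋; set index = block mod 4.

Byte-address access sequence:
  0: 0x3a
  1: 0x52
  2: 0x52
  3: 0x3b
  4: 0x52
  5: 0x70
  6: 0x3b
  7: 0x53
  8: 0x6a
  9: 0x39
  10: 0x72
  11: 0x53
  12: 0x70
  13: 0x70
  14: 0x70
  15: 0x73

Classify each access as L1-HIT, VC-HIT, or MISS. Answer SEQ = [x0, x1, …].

  [0] addr=0x3a blk=14 s=2: MISS | VC []
  [1] addr=0x52 blk=20 s=0: MISS | VC []
  [2] addr=0x52 blk=20 s=0: L1-HIT | VC []
  [3] addr=0x3b blk=14 s=2: L1-HIT | VC []
  [4] addr=0x52 blk=20 s=0: L1-HIT | VC []
  [5] addr=0x70 blk=28 s=0: MISS | VC [20]
  [6] addr=0x3b blk=14 s=2: L1-HIT | VC [20]
  [7] addr=0x53 blk=20 s=0: VC-HIT | VC [28]
  [8] addr=0x6a blk=26 s=2: MISS | VC [28, 14]
  [9] addr=0x39 blk=14 s=2: VC-HIT | VC [28, 26]
  [10] addr=0x72 blk=28 s=0: VC-HIT | VC [20, 26]
  [11] addr=0x53 blk=20 s=0: VC-HIT | VC [28, 26]
  [12] addr=0x70 blk=28 s=0: VC-HIT | VC [20, 26]
  [13] addr=0x70 blk=28 s=0: L1-HIT | VC [20, 26]
  [14] addr=0x70 blk=28 s=0: L1-HIT | VC [20, 26]
  [15] addr=0x73 blk=28 s=0: L1-HIT | VC [20, 26]

SEQ = [MISS, MISS, L1-HIT, L1-HIT, L1-HIT, MISS, L1-HIT, VC-HIT, MISS, VC-HIT, VC-HIT, VC-HIT, VC-HIT, L1-HIT, L1-HIT, L1-HIT]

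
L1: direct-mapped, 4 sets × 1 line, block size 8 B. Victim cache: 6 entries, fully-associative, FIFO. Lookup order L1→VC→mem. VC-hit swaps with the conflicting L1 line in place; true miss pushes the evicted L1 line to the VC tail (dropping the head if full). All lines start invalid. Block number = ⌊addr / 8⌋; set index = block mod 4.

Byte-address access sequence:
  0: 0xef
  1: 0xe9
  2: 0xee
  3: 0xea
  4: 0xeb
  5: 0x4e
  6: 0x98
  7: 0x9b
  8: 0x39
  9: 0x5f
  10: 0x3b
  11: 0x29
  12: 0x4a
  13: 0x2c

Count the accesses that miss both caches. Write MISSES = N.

  [0] addr=0xef blk=29 s=1: MISS | VC []
  [1] addr=0xe9 blk=29 s=1: L1-HIT | VC []
  [2] addr=0xee blk=29 s=1: L1-HIT | VC []
  [3] addr=0xea blk=29 s=1: L1-HIT | VC []
  [4] addr=0xeb blk=29 s=1: L1-HIT | VC []
  [5] addr=0x4e blk=9 s=1: MISS | VC [29]
  [6] addr=0x98 blk=19 s=3: MISS | VC [29]
  [7] addr=0x9b blk=19 s=3: L1-HIT | VC [29]
  [8] addr=0x39 blk=7 s=3: MISS | VC [29, 19]
  [9] addr=0x5f blk=11 s=3: MISS | VC [29, 19, 7]
  [10] addr=0x3b blk=7 s=3: VC-HIT | VC [29, 19, 11]
  [11] addr=0x29 blk=5 s=1: MISS | VC [29, 19, 11, 9]
  [12] addr=0x4a blk=9 s=1: VC-HIT | VC [29, 19, 11, 5]
  [13] addr=0x2c blk=5 s=1: VC-HIT | VC [29, 19, 11, 9]

MISSES = 6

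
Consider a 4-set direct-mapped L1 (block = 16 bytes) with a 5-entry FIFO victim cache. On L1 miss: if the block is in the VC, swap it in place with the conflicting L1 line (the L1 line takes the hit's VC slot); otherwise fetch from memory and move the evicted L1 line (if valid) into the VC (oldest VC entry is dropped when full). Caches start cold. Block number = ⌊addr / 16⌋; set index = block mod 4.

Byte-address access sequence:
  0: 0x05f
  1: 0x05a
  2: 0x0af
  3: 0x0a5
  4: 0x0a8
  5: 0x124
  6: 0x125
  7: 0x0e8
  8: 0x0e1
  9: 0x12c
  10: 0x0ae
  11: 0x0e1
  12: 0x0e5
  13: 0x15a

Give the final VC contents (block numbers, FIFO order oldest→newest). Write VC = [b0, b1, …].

VC = [18, 10, 5]

  [0] addr=0x5f blk=5 s=1: MISS | VC []
  [1] addr=0x5a blk=5 s=1: L1-HIT | VC []
  [2] addr=0xaf blk=10 s=2: MISS | VC []
  [3] addr=0xa5 blk=10 s=2: L1-HIT | VC []
  [4] addr=0xa8 blk=10 s=2: L1-HIT | VC []
  [5] addr=0x124 blk=18 s=2: MISS | VC [10]
  [6] addr=0x125 blk=18 s=2: L1-HIT | VC [10]
  [7] addr=0xe8 blk=14 s=2: MISS | VC [10, 18]
  [8] addr=0xe1 blk=14 s=2: L1-HIT | VC [10, 18]
  [9] addr=0x12c blk=18 s=2: VC-HIT | VC [10, 14]
  [10] addr=0xae blk=10 s=2: VC-HIT | VC [18, 14]
  [11] addr=0xe1 blk=14 s=2: VC-HIT | VC [18, 10]
  [12] addr=0xe5 blk=14 s=2: L1-HIT | VC [18, 10]
  [13] addr=0x15a blk=21 s=1: MISS | VC [18, 10, 5]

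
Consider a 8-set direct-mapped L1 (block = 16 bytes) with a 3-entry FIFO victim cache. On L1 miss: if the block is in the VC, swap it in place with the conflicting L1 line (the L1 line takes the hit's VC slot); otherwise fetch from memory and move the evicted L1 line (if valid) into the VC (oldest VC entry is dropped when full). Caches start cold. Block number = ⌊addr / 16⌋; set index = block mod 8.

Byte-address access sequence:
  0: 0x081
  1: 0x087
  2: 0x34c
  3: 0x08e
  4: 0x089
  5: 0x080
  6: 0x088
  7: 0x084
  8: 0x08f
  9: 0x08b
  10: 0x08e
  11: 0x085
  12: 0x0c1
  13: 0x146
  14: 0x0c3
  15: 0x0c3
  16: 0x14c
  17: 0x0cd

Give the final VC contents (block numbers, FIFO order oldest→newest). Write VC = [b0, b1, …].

  [0] addr=0x81 blk=8 s=0: MISS | VC []
  [1] addr=0x87 blk=8 s=0: L1-HIT | VC []
  [2] addr=0x34c blk=52 s=4: MISS | VC []
  [3] addr=0x8e blk=8 s=0: L1-HIT | VC []
  [4] addr=0x89 blk=8 s=0: L1-HIT | VC []
  [5] addr=0x80 blk=8 s=0: L1-HIT | VC []
  [6] addr=0x88 blk=8 s=0: L1-HIT | VC []
  [7] addr=0x84 blk=8 s=0: L1-HIT | VC []
  [8] addr=0x8f blk=8 s=0: L1-HIT | VC []
  [9] addr=0x8b blk=8 s=0: L1-HIT | VC []
  [10] addr=0x8e blk=8 s=0: L1-HIT | VC []
  [11] addr=0x85 blk=8 s=0: L1-HIT | VC []
  [12] addr=0xc1 blk=12 s=4: MISS | VC [52]
  [13] addr=0x146 blk=20 s=4: MISS | VC [52, 12]
  [14] addr=0xc3 blk=12 s=4: VC-HIT | VC [52, 20]
  [15] addr=0xc3 blk=12 s=4: L1-HIT | VC [52, 20]
  [16] addr=0x14c blk=20 s=4: VC-HIT | VC [52, 12]
  [17] addr=0xcd blk=12 s=4: VC-HIT | VC [52, 20]

VC = [52, 20]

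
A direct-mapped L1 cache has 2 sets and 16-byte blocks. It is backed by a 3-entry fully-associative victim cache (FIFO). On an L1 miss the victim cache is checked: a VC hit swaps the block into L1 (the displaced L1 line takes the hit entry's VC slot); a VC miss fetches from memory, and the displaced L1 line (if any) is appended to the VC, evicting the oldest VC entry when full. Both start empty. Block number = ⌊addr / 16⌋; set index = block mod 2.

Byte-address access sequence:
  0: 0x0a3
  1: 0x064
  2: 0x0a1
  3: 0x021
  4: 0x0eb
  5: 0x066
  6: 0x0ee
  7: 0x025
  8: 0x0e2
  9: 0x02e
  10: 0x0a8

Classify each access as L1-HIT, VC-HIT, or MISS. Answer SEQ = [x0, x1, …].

#0 0xa3→b10/s0 MISS; vc=[]
#1 0x64→b6/s0 MISS; vc=[10]
#2 0xa1→b10/s0 VC-HIT; vc=[6]
#3 0x21→b2/s0 MISS; vc=[6,10]
#4 0xeb→b14/s0 MISS; vc=[6,10,2]
#5 0x66→b6/s0 VC-HIT; vc=[14,10,2]
#6 0xee→b14/s0 VC-HIT; vc=[6,10,2]
#7 0x25→b2/s0 VC-HIT; vc=[6,10,14]
#8 0xe2→b14/s0 VC-HIT; vc=[6,10,2]
#9 0x2e→b2/s0 VC-HIT; vc=[6,10,14]
#10 0xa8→b10/s0 VC-HIT; vc=[6,2,14]

SEQ = [MISS, MISS, VC-HIT, MISS, MISS, VC-HIT, VC-HIT, VC-HIT, VC-HIT, VC-HIT, VC-HIT]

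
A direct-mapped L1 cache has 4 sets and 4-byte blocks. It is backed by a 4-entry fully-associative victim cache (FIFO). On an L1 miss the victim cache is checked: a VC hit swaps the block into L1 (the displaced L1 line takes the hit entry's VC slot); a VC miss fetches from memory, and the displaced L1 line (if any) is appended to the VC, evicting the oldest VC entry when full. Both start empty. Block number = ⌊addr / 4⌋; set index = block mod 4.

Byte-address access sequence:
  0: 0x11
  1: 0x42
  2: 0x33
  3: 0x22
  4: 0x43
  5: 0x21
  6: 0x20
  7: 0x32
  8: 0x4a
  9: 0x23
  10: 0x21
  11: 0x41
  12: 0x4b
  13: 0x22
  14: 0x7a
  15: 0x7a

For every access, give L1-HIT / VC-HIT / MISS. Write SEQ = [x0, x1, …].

  [0] addr=0x11 blk=4 s=0: MISS | VC []
  [1] addr=0x42 blk=16 s=0: MISS | VC [4]
  [2] addr=0x33 blk=12 s=0: MISS | VC [4, 16]
  [3] addr=0x22 blk=8 s=0: MISS | VC [4, 16, 12]
  [4] addr=0x43 blk=16 s=0: VC-HIT | VC [4, 8, 12]
  [5] addr=0x21 blk=8 s=0: VC-HIT | VC [4, 16, 12]
  [6] addr=0x20 blk=8 s=0: L1-HIT | VC [4, 16, 12]
  [7] addr=0x32 blk=12 s=0: VC-HIT | VC [4, 16, 8]
  [8] addr=0x4a blk=18 s=2: MISS | VC [4, 16, 8]
  [9] addr=0x23 blk=8 s=0: VC-HIT | VC [4, 16, 12]
  [10] addr=0x21 blk=8 s=0: L1-HIT | VC [4, 16, 12]
  [11] addr=0x41 blk=16 s=0: VC-HIT | VC [4, 8, 12]
  [12] addr=0x4b blk=18 s=2: L1-HIT | VC [4, 8, 12]
  [13] addr=0x22 blk=8 s=0: VC-HIT | VC [4, 16, 12]
  [14] addr=0x7a blk=30 s=2: MISS | VC [4, 16, 12, 18]
  [15] addr=0x7a blk=30 s=2: L1-HIT | VC [4, 16, 12, 18]

SEQ = [MISS, MISS, MISS, MISS, VC-HIT, VC-HIT, L1-HIT, VC-HIT, MISS, VC-HIT, L1-HIT, VC-HIT, L1-HIT, VC-HIT, MISS, L1-HIT]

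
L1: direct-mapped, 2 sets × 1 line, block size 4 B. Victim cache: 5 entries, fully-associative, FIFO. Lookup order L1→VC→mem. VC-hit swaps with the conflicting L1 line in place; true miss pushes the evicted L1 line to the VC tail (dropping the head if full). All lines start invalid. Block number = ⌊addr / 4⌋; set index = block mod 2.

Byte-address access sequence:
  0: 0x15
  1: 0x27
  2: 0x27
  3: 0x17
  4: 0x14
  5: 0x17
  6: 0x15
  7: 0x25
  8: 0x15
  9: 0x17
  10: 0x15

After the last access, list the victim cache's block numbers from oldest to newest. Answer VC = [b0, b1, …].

VC = [9]

#0 0x15→b5/s1 MISS; vc=[]
#1 0x27→b9/s1 MISS; vc=[5]
#2 0x27→b9/s1 L1-HIT; vc=[5]
#3 0x17→b5/s1 VC-HIT; vc=[9]
#4 0x14→b5/s1 L1-HIT; vc=[9]
#5 0x17→b5/s1 L1-HIT; vc=[9]
#6 0x15→b5/s1 L1-HIT; vc=[9]
#7 0x25→b9/s1 VC-HIT; vc=[5]
#8 0x15→b5/s1 VC-HIT; vc=[9]
#9 0x17→b5/s1 L1-HIT; vc=[9]
#10 0x15→b5/s1 L1-HIT; vc=[9]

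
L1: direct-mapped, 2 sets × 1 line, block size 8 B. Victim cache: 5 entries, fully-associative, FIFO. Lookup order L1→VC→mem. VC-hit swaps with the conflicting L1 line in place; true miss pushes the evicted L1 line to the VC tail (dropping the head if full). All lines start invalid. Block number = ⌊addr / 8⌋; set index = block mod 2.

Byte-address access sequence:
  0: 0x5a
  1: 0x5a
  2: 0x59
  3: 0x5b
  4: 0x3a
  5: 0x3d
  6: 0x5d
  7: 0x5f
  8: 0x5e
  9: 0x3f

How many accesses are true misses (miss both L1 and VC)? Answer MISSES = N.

#0 0x5a→b11/s1 MISS; vc=[]
#1 0x5a→b11/s1 L1-HIT; vc=[]
#2 0x59→b11/s1 L1-HIT; vc=[]
#3 0x5b→b11/s1 L1-HIT; vc=[]
#4 0x3a→b7/s1 MISS; vc=[11]
#5 0x3d→b7/s1 L1-HIT; vc=[11]
#6 0x5d→b11/s1 VC-HIT; vc=[7]
#7 0x5f→b11/s1 L1-HIT; vc=[7]
#8 0x5e→b11/s1 L1-HIT; vc=[7]
#9 0x3f→b7/s1 VC-HIT; vc=[11]

MISSES = 2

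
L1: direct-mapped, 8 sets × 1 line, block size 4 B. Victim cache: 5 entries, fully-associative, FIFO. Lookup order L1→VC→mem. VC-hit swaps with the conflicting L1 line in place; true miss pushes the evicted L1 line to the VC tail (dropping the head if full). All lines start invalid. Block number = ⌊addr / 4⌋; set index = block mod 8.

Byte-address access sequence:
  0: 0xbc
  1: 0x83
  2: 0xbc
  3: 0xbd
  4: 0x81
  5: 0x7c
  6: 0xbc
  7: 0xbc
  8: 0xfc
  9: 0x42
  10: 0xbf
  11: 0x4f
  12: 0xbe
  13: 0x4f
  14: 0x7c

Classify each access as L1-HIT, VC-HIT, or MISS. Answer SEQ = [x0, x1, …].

0: 0xbc (blk 47, set 7) → MISS  vc=[]
1: 0x83 (blk 32, set 0) → MISS  vc=[]
2: 0xbc (blk 47, set 7) → L1-HIT  vc=[]
3: 0xbd (blk 47, set 7) → L1-HIT  vc=[]
4: 0x81 (blk 32, set 0) → L1-HIT  vc=[]
5: 0x7c (blk 31, set 7) → MISS  vc=[47]
6: 0xbc (blk 47, set 7) → VC-HIT  vc=[31]
7: 0xbc (blk 47, set 7) → L1-HIT  vc=[31]
8: 0xfc (blk 63, set 7) → MISS  vc=[31, 47]
9: 0x42 (blk 16, set 0) → MISS  vc=[31, 47, 32]
10: 0xbf (blk 47, set 7) → VC-HIT  vc=[31, 63, 32]
11: 0x4f (blk 19, set 3) → MISS  vc=[31, 63, 32]
12: 0xbe (blk 47, set 7) → L1-HIT  vc=[31, 63, 32]
13: 0x4f (blk 19, set 3) → L1-HIT  vc=[31, 63, 32]
14: 0x7c (blk 31, set 7) → VC-HIT  vc=[47, 63, 32]

SEQ = [MISS, MISS, L1-HIT, L1-HIT, L1-HIT, MISS, VC-HIT, L1-HIT, MISS, MISS, VC-HIT, MISS, L1-HIT, L1-HIT, VC-HIT]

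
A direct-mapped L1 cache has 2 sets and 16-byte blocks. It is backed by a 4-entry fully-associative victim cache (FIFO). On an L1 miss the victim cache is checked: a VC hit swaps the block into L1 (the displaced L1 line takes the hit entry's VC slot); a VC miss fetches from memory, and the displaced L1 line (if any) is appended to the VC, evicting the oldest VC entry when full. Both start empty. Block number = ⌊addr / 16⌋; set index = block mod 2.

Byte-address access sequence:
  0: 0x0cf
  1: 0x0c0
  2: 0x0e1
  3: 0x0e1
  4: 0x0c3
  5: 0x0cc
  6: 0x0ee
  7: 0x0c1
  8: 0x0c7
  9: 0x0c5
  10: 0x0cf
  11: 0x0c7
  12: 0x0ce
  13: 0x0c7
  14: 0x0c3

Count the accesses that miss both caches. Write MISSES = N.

MISSES = 2

  [0] addr=0xcf blk=12 s=0: MISS | VC []
  [1] addr=0xc0 blk=12 s=0: L1-HIT | VC []
  [2] addr=0xe1 blk=14 s=0: MISS | VC [12]
  [3] addr=0xe1 blk=14 s=0: L1-HIT | VC [12]
  [4] addr=0xc3 blk=12 s=0: VC-HIT | VC [14]
  [5] addr=0xcc blk=12 s=0: L1-HIT | VC [14]
  [6] addr=0xee blk=14 s=0: VC-HIT | VC [12]
  [7] addr=0xc1 blk=12 s=0: VC-HIT | VC [14]
  [8] addr=0xc7 blk=12 s=0: L1-HIT | VC [14]
  [9] addr=0xc5 blk=12 s=0: L1-HIT | VC [14]
  [10] addr=0xcf blk=12 s=0: L1-HIT | VC [14]
  [11] addr=0xc7 blk=12 s=0: L1-HIT | VC [14]
  [12] addr=0xce blk=12 s=0: L1-HIT | VC [14]
  [13] addr=0xc7 blk=12 s=0: L1-HIT | VC [14]
  [14] addr=0xc3 blk=12 s=0: L1-HIT | VC [14]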